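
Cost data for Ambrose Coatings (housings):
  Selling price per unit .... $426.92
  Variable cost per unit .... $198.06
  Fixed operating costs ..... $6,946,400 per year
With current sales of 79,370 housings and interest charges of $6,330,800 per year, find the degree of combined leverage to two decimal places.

3.72

Contribution at this volume is 79,370 × $228.86 = $18,164,618.20.
EBIT = $18,164,618.20 − $6,946,400 = $11,218,218.20. Interest = $6,330,800.00, so EBIT − I = $4,887,418.20.
DCL = contribution ÷ (EBIT − I) = $18,164,618.20 ÷ $4,887,418.20 = 3.7166.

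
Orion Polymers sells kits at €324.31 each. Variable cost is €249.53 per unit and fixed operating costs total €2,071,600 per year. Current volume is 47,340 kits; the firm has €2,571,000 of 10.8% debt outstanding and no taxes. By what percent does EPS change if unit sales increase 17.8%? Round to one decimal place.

+52.9%

At 47,340 units, contribution = 47,340 × €74.78 = €3,540,085.20.
Subtracting fixed costs: EBIT = €3,540,085.20 − €2,071,600 = €1,468,485.20.
After interest of €277,668.00, pre-tax earnings = €1,190,817.20.
Degree of combined leverage = contribution ÷ (EBIT − I) = €3,540,085.20 ÷ €1,190,817.20 = 2.9728.
EPS therefore changes by 2.9728 × (+17.8%) = +52.9%.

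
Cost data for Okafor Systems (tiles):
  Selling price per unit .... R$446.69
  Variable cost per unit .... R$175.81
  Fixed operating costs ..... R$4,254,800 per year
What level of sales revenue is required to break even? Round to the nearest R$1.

CM per unit = R$446.69 − R$175.81 = R$270.88; CM ratio = R$270.88 / R$446.69 = 0.6064.
Break-even sales = FC ÷ CM ratio = R$4,254,800 × R$446.69 / R$270.88 = R$7,016,305.

R$7,016,305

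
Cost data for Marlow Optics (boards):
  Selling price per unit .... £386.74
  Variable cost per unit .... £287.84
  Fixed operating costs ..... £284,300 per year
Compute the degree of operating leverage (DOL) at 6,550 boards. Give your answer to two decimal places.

1.78

Contribution at this volume is 6,550 × £98.90 = £647,795.00.
Subtracting fixed costs: EBIT = £647,795.00 − £284,300 = £363,495.00.
Degree of operating leverage = £647,795.00 / £363,495.00 = 1.7821.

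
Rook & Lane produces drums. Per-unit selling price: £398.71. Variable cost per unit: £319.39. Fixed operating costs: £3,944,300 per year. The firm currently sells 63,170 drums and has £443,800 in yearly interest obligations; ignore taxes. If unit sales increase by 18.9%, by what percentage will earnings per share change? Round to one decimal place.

+152.1%

Contribution at this volume is 63,170 × £79.32 = £5,010,644.40.
EBIT = £5,010,644.40 − £3,944,300 = £1,066,344.40.
Interest = £443,800.00, so EBIT − I = £622,544.40.
DCL = total CM / (EBIT − I) = £5,010,644.40 / £622,544.40 = 8.0487.
%ΔEPS = DCL × %ΔSales = 8.0487 × +18.9% = +152.1%.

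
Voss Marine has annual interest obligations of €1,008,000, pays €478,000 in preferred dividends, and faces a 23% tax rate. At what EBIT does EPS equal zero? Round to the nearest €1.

€1,628,779

Grossing the preferred dividend up to pre-tax terms: €478,000 / (1 − 0.23) = €620,779.22.
Financial break-even EBIT = interest + D_p ÷ (1 − t) = €1,008,000 + €620,779.22 = €1,628,779.22.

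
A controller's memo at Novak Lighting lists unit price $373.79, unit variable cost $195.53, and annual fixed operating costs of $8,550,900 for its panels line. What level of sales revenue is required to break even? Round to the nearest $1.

$17,930,219

CM per unit = $373.79 − $195.53 = $178.26; CM ratio = $178.26 / $373.79 = 0.4769.
Break-even revenue = fixed costs × price ÷ CM = $8,550,900 × $373.79 ÷ $178.26 = $17,930,219.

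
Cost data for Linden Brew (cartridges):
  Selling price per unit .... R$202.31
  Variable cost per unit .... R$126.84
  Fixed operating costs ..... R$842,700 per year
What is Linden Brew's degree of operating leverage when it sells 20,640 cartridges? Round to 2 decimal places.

2.18

At 20,640 units, contribution = 20,640 × R$75.47 = R$1,557,700.80.
EBIT = R$1,557,700.80 − R$842,700 = R$715,000.80.
So DOL = total CM / EBIT = R$1,557,700.80 / R$715,000.80 = 2.1786.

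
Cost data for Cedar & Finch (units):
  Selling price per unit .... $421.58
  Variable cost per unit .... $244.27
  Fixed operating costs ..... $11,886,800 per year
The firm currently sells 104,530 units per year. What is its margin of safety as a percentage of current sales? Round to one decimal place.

Unit CM = price − variable cost = $421.58 − $244.27 = $177.31. Break-even units = $11,886,800 ÷ $177.31 = 67,039.65; break-even revenue = 67,039.65 × $421.58 = $28,262,574.84.
Actual sales revenue = 104,530 × $421.58 = $44,067,757.40.
Margin of safety = ($44,067,757.40 − $28,262,574.84) ÷ $44,067,757.40 = 35.9%.

35.9%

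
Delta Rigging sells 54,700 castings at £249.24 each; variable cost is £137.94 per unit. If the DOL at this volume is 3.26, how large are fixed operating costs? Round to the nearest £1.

Total contribution margin = 54,700 × £111.30 = £6,088,110.00.
Since DOL = CM ÷ EBIT, EBIT = £6,088,110.00 ÷ 3.26 = £1,867,518.40.
Fixed costs = CM − EBIT = £6,088,110.00 − £1,867,518.40 = £4,220,592.

£4,220,592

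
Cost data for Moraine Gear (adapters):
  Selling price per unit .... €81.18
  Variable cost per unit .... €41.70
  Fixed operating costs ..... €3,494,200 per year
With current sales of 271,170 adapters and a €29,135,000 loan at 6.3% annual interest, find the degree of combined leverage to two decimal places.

At 271,170 units, contribution = 271,170 × €39.48 = €10,705,791.60.
Subtracting fixed costs: EBIT = €10,705,791.60 − €3,494,200 = €7,211,591.60. Interest = €1,835,505.00, so EBIT − I = €5,376,086.60.
DCL = contribution ÷ (EBIT − I) = €10,705,791.60 ÷ €5,376,086.60 = 1.9914.

1.99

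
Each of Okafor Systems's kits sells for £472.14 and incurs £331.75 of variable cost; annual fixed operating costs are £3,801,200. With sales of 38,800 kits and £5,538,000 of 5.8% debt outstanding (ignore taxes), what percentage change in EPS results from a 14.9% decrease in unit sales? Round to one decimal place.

-61.3%

At 38,800 units, contribution = 38,800 × £140.39 = £5,447,132.00.
Subtracting fixed costs: EBIT = £5,447,132.00 − £3,801,200 = £1,645,932.00.
After interest of £321,204.00, pre-tax earnings = £1,324,728.00.
Degree of combined leverage = contribution ÷ (EBIT − I) = £5,447,132.00 ÷ £1,324,728.00 = 4.1119.
EPS therefore changes by 4.1119 × (-14.9%) = -61.3%.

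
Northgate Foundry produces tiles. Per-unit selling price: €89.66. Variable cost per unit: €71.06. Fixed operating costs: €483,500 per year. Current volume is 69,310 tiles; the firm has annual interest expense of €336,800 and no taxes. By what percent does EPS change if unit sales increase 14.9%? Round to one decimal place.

+41.0%

Total contribution margin = 69,310 × €18.60 = €1,289,166.00.
Operating income = contribution − fixed costs = €1,289,166.00 − €483,500 = €805,666.00.
Interest = €336,800.00, so EBIT − I = €468,866.00.
DCL = total CM / (EBIT − I) = €1,289,166.00 / €468,866.00 = 2.7495.
%ΔEPS = DCL × %ΔSales = 2.7495 × +14.9% = +41.0%.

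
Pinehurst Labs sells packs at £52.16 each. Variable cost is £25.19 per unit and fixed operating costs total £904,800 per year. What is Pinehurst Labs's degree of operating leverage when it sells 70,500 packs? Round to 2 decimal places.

Contribution at this volume is 70,500 × £26.97 = £1,901,385.00.
Subtracting fixed costs: EBIT = £1,901,385.00 − £904,800 = £996,585.00.
So DOL = total CM / EBIT = £1,901,385.00 / £996,585.00 = 1.9079.

1.91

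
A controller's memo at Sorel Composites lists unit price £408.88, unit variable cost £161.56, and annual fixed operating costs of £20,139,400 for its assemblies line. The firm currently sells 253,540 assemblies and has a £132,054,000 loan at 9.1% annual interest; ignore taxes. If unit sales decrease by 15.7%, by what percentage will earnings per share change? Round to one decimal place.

-32.2%

Total contribution margin = 253,540 × £247.32 = £62,705,512.80.
Operating income = contribution − fixed costs = £62,705,512.80 − £20,139,400 = £42,566,112.80.
Interest = £12,016,914.00, so EBIT − I = £30,549,198.80.
Degree of combined leverage = contribution ÷ (EBIT − I) = £62,705,512.80 ÷ £30,549,198.80 = 2.0526.
EPS therefore changes by 2.0526 × (-15.7%) = -32.2%.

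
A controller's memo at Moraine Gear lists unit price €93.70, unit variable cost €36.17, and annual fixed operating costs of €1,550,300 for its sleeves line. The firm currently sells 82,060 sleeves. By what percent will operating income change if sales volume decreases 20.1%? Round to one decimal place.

Total contribution margin = 82,060 × €57.53 = €4,720,911.80.
Subtracting fixed costs: EBIT = €4,720,911.80 − €1,550,300 = €3,170,611.80.
DOL = contribution ÷ EBIT = €4,720,911.80 ÷ €3,170,611.80 = 1.4890.
So EBIT moves 1.4890 × (-20.1%) = -29.9%.

-29.9%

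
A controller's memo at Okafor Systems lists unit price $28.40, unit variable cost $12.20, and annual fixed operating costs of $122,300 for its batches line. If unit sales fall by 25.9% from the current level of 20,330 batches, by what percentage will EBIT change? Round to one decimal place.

Total contribution margin = 20,330 × $16.20 = $329,346.00.
Subtracting fixed costs: EBIT = $329,346.00 − $122,300 = $207,046.00.
DOL = contribution ÷ EBIT = $329,346.00 ÷ $207,046.00 = 1.5907.
%ΔEBIT = DOL × %ΔSales = 1.5907 × -25.9% = -41.2%.

-41.2%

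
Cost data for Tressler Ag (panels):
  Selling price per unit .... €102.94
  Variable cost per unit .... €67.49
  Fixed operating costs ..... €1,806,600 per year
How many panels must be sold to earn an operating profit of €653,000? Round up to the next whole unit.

Each unit contributes €102.94 − €67.49 = €35.45.
Need Q such that Q × €35.45 − €1,806,600 = €653,000, i.e. Q = €2,459,600 / €35.45 = 69,382.23 → 69,383.

69,383 panels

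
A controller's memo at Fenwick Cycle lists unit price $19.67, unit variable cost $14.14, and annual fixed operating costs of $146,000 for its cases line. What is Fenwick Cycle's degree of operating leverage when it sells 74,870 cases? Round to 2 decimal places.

1.54

At 74,870 units, contribution = 74,870 × $5.53 = $414,031.10.
Operating income = contribution − fixed costs = $414,031.10 − $146,000 = $268,031.10.
DOL = contribution ÷ EBIT = $414,031.10 ÷ $268,031.10 = 1.5447.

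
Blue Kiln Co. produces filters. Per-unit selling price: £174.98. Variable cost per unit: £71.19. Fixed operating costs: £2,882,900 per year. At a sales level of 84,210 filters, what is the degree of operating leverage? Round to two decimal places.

Total contribution margin = 84,210 × £103.79 = £8,740,155.90.
Operating income = contribution − fixed costs = £8,740,155.90 − £2,882,900 = £5,857,255.90.
DOL = contribution ÷ EBIT = £8,740,155.90 ÷ £5,857,255.90 = 1.4922.

1.49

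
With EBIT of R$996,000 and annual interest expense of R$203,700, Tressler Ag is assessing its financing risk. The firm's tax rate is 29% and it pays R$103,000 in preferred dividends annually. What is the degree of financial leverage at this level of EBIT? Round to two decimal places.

1.54

Interest = R$203,700.00.
Pre-tax preferred-dividend burden = R$103,000 ÷ (1 − 0.29) = R$145,070.42.
DFL = EBIT ÷ [EBIT − I − D_p/(1−t)] = R$996,000 ÷ [R$996,000 − R$203,700.00 − R$145,070.42] = R$996,000 ÷ R$647,229.58 = 1.5389.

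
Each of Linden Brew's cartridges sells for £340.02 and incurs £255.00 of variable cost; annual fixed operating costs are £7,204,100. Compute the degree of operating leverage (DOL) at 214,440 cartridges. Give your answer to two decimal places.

1.65

Contribution at this volume is 214,440 × £85.02 = £18,231,688.80.
Subtracting fixed costs: EBIT = £18,231,688.80 − £7,204,100 = £11,027,588.80.
DOL = contribution ÷ EBIT = £18,231,688.80 ÷ £11,027,588.80 = 1.6533.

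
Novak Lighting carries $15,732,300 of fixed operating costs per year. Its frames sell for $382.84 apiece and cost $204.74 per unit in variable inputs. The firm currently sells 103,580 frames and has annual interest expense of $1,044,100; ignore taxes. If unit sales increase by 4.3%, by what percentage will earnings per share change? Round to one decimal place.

Contribution at this volume is 103,580 × $178.10 = $18,447,598.00.
Operating income = contribution − fixed costs = $18,447,598.00 − $15,732,300 = $2,715,298.00.
After interest of $1,044,100.00, pre-tax earnings = $1,671,198.00.
Degree of combined leverage = contribution ÷ (EBIT − I) = $18,447,598.00 ÷ $1,671,198.00 = 11.0385.
%ΔEPS = DCL × %ΔSales = 11.0385 × +4.3% = +47.5%.

+47.5%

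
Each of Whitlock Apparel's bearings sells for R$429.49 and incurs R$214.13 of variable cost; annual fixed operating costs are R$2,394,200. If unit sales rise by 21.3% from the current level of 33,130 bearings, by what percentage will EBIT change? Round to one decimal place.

Contribution at this volume is 33,130 × R$215.36 = R$7,134,876.80.
EBIT = R$7,134,876.80 − R$2,394,200 = R$4,740,676.80.
Degree of operating leverage = R$7,134,876.80 / R$4,740,676.80 = 1.5050.
%ΔEBIT = DOL × %ΔSales = 1.5050 × +21.3% = +32.1%.

+32.1%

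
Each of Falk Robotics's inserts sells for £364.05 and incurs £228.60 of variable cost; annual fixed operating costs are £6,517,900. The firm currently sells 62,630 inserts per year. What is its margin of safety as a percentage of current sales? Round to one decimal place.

23.2%

Contribution margin per unit = £364.05 − £228.60 = £135.45. Break-even units = £6,517,900 ÷ £135.45 = 48,120.34; break-even revenue = 48,120.34 × £364.05 = £17,518,209.63.
Current sales = 62,630 × £364.05 = £22,800,451.50.
Margin of safety = (£22,800,451.50 − £17,518,209.63) ÷ £22,800,451.50 = 23.2%.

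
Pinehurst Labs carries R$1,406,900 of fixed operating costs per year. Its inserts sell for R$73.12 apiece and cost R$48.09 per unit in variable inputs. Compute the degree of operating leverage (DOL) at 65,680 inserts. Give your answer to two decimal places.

6.93

Total contribution margin = 65,680 × R$25.03 = R$1,643,970.40.
EBIT = R$1,643,970.40 − R$1,406,900 = R$237,070.40.
Degree of operating leverage = R$1,643,970.40 / R$237,070.40 = 6.9345.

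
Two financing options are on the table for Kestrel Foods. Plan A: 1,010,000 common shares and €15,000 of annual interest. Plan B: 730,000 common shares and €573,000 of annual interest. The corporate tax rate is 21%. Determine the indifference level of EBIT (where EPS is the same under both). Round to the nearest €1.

Set EPS_A = EPS_B: (EBIT − €15,000)(1 − 0.21) ÷ 1,010,000 = (EBIT − €573,000)(1 − 0.21) ÷ 730,000.
The (1 − t) factor cancels: (EBIT − 15,000) × 730,000 = (EBIT − 573,000) × 1,010,000.
Solving, EBIT = (573,000·1,010,000 − 15,000·730,000) / (1,010,000 − 730,000) = 567,780,000,000 / 280,000 = 2,027,785.71.

€2,027,786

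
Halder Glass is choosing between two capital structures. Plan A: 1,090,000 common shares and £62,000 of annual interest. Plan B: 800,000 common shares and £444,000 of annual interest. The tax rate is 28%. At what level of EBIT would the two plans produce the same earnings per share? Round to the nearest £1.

At indifference, (EBIT − 62,000)(1 − t)/1,090,000 = (EBIT − 444,000)(1 − t)/800,000.
The (1 − t) factor cancels: (EBIT − 62,000) × 800,000 = (EBIT − 444,000) × 1,090,000.
Solving, EBIT = (444,000·1,090,000 − 62,000·800,000) / (1,090,000 − 800,000) = 434,360,000,000 / 290,000 = 1,497,793.10.

£1,497,793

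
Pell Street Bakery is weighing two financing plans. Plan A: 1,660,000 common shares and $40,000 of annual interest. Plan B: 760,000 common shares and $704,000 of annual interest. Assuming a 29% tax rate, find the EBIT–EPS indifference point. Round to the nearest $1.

$1,264,711

At indifference, (EBIT − 40,000)(1 − t)/1,660,000 = (EBIT − 704,000)(1 − t)/760,000.
Cancelling (1 − t) and cross-multiplying: 760,000·(EBIT − 40,000) = 1,660,000·(EBIT − 704,000).
Solving, EBIT = (704,000·1,660,000 − 40,000·760,000) / (1,660,000 − 760,000) = 1,138,240,000,000 / 900,000 = 1,264,711.11.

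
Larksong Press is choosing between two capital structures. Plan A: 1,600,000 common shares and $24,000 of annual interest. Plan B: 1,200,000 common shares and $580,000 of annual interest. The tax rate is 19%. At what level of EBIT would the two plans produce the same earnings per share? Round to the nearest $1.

At indifference, (EBIT − 24,000)(1 − t)/1,600,000 = (EBIT − 580,000)(1 − t)/1,200,000.
The (1 − t) factor cancels: (EBIT − 24,000) × 1,200,000 = (EBIT − 580,000) × 1,600,000.
EBIT × (1,600,000 − 1,200,000) = 580,000 × 1,600,000 − 24,000 × 1,200,000 = 899,200,000,000, so EBIT = 899,200,000,000 ÷ 400,000 = 2,248,000.00.

$2,248,000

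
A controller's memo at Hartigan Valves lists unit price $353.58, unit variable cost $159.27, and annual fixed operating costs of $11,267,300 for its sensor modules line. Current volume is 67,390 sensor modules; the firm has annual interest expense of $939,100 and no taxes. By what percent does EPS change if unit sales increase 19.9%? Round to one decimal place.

+293.4%

At 67,390 units, contribution = 67,390 × $194.31 = $13,094,550.90.
Subtracting fixed costs: EBIT = $13,094,550.90 − $11,267,300 = $1,827,250.90.
After interest of $939,100.00, pre-tax earnings = $888,150.90.
Degree of combined leverage = contribution ÷ (EBIT − I) = $13,094,550.90 ÷ $888,150.90 = 14.7436.
%ΔEPS = DCL × %ΔSales = 14.7436 × +19.9% = +293.4%.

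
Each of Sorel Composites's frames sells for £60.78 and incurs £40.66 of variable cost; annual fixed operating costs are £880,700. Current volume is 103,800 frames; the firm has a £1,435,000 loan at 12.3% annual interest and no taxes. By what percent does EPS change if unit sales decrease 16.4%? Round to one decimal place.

Total contribution margin = 103,800 × £20.12 = £2,088,456.00.
Subtracting fixed costs: EBIT = £2,088,456.00 − £880,700 = £1,207,756.00.
After interest of £176,505.00, pre-tax earnings = £1,031,251.00.
DCL = total CM / (EBIT − I) = £2,088,456.00 / £1,031,251.00 = 2.0252.
%ΔEPS = DCL × %ΔSales = 2.0252 × -16.4% = -33.2%.

-33.2%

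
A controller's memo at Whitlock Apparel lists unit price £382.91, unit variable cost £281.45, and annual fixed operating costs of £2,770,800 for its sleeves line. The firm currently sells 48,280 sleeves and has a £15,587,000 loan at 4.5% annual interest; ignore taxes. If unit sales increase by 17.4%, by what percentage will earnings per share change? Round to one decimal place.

Total contribution margin = 48,280 × £101.46 = £4,898,488.80.
Subtracting fixed costs: EBIT = £4,898,488.80 − £2,770,800 = £2,127,688.80.
After interest of £701,415.00, pre-tax earnings = £1,426,273.80.
DCL = total CM / (EBIT − I) = £4,898,488.80 / £1,426,273.80 = 3.4345.
%ΔEPS = DCL × %ΔSales = 3.4345 × +17.4% = +59.8%.

+59.8%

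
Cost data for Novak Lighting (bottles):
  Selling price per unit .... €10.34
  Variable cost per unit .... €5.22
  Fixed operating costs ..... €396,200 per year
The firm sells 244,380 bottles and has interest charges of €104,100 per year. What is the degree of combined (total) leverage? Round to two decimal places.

Total contribution margin = 244,380 × €5.12 = €1,251,225.60.
Operating income = contribution − fixed costs = €1,251,225.60 − €396,200 = €855,025.60. Interest = €104,100.00, so EBIT − I = €750,925.60.
Degree of total leverage = total CM / (EBIT − interest) = €1,251,225.60 / €750,925.60 = 1.6662.

1.67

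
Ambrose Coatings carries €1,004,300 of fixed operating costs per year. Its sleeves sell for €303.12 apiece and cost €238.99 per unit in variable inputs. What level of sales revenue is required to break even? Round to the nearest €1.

€4,746,974

Contribution margin per unit = €303.12 − €238.99 = €64.13, a CM ratio of €64.13 ÷ €303.12 = 0.2116.
Break-even sales = FC ÷ CM ratio = €1,004,300 × €303.12 / €64.13 = €4,746,974.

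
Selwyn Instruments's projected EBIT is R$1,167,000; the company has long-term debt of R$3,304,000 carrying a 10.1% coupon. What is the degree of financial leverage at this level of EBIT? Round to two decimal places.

1.40

Interest = R$333,704.00.
Degree of financial leverage = EBIT / (EBIT − interest) = R$1,167,000 / R$833,296.00 = 1.4005.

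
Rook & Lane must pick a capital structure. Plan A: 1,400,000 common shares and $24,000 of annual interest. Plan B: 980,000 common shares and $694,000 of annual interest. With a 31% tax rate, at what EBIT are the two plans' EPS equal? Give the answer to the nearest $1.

At indifference, (EBIT − 24,000)(1 − t)/1,400,000 = (EBIT − 694,000)(1 − t)/980,000.
The (1 − t) factor cancels: (EBIT − 24,000) × 980,000 = (EBIT − 694,000) × 1,400,000.
EBIT × (1,400,000 − 980,000) = 694,000 × 1,400,000 − 24,000 × 980,000 = 948,080,000,000, so EBIT = 948,080,000,000 ÷ 420,000 = 2,257,333.33.

$2,257,333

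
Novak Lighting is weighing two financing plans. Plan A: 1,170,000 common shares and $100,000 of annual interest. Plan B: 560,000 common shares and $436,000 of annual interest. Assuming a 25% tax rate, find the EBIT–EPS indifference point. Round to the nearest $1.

Set EPS_A = EPS_B: (EBIT − $100,000)(1 − 0.25) ÷ 1,170,000 = (EBIT − $436,000)(1 − 0.25) ÷ 560,000.
Cancelling (1 − t) and cross-multiplying: 560,000·(EBIT − 100,000) = 1,170,000·(EBIT − 436,000).
EBIT × (1,170,000 − 560,000) = 436,000 × 1,170,000 − 100,000 × 560,000 = 454,120,000,000, so EBIT = 454,120,000,000 ÷ 610,000 = 744,459.02.

$744,459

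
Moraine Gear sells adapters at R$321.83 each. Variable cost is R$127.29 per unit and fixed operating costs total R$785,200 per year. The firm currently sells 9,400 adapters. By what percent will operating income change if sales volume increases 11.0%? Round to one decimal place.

At 9,400 units, contribution = 9,400 × R$194.54 = R$1,828,676.00.
EBIT = R$1,828,676.00 − R$785,200 = R$1,043,476.00.
So DOL = total CM / EBIT = R$1,828,676.00 / R$1,043,476.00 = 1.7525.
Operating income changes by 1.7525 × +11.0% = +19.3%.

+19.3%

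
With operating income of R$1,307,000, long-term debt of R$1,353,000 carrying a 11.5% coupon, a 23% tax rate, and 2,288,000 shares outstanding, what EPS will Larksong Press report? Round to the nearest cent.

Pre-tax income = R$1,307,000 − R$155,595.00 = R$1,151,405.00.
After tax at 23%: net income = R$1,151,405.00 × 0.77 = R$886,581.85.
EPS = R$886,581.85 ÷ 2,288,000 = R$0.39.

R$0.39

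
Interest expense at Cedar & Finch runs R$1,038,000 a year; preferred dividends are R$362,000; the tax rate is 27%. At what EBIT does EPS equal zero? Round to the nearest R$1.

R$1,533,890

Preferred dividends are paid after tax, so their pre-tax equivalent is R$362,000 ÷ (1 − 0.27) = R$495,890.41.
Financial break-even EBIT = interest + D_p ÷ (1 − t) = R$1,038,000 + R$495,890.41 = R$1,533,890.41.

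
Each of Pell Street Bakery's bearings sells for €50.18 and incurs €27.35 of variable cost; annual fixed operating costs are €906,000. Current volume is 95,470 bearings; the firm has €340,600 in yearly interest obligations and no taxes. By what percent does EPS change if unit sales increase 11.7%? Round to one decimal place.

+27.3%

Total contribution margin = 95,470 × €22.83 = €2,179,580.10.
Subtracting fixed costs: EBIT = €2,179,580.10 − €906,000 = €1,273,580.10.
After interest of €340,600.00, pre-tax earnings = €932,980.10.
Degree of combined leverage = contribution ÷ (EBIT − I) = €2,179,580.10 ÷ €932,980.10 = 2.3361.
%ΔEPS = DCL × %ΔSales = 2.3361 × +11.7% = +27.3%.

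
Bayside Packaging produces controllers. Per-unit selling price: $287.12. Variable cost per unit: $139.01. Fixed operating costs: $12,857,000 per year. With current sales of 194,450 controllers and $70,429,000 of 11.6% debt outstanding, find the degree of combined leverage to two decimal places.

Total contribution margin = 194,450 × $148.11 = $28,799,989.50.
EBIT = $28,799,989.50 − $12,857,000 = $15,942,989.50. Interest = $8,169,764.00, so EBIT − I = $7,773,225.50.
Degree of total leverage = total CM / (EBIT − interest) = $28,799,989.50 / $7,773,225.50 = 3.7050.

3.71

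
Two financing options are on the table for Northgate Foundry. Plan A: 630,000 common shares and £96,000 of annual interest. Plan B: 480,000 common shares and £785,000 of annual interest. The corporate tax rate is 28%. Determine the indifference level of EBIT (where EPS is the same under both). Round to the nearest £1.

Set EPS_A = EPS_B: (EBIT − £96,000)(1 − 0.28) ÷ 630,000 = (EBIT − £785,000)(1 − 0.28) ÷ 480,000.
The (1 − t) factor cancels: (EBIT − 96,000) × 480,000 = (EBIT − 785,000) × 630,000.
EBIT × (630,000 − 480,000) = 785,000 × 630,000 − 96,000 × 480,000 = 448,470,000,000, so EBIT = 448,470,000,000 ÷ 150,000 = 2,989,800.00.

£2,989,800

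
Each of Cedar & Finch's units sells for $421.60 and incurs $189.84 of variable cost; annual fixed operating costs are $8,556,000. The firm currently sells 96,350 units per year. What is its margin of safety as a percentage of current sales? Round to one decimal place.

Contribution margin per unit = $421.60 − $189.84 = $231.76. Break-even units = $8,556,000 ÷ $231.76 = 36,917.50; break-even revenue = 36,917.50 × $421.60 = $15,564,418.36.
Actual sales revenue = 96,350 × $421.60 = $40,621,160.00.
Margin of safety = ($40,621,160.00 − $15,564,418.36) ÷ $40,621,160.00 = 61.7%.

61.7%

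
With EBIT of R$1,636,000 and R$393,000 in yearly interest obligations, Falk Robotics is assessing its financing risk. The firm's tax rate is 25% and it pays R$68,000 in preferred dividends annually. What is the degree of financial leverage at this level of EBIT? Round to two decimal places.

1.42

Interest = R$393,000.00.
Pre-tax preferred-dividend burden = R$68,000 ÷ (1 − 0.25) = R$90,666.67.
DFL = EBIT ÷ [EBIT − I − D_p/(1−t)] = R$1,636,000 ÷ [R$1,636,000 − R$393,000.00 − R$90,666.67] = R$1,636,000 ÷ R$1,152,333.33 = 1.4197.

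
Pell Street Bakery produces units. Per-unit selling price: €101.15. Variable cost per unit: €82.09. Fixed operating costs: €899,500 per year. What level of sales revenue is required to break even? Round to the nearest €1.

Contribution margin per unit = €101.15 − €82.09 = €19.06, a CM ratio of €19.06 ÷ €101.15 = 0.1884.
Break-even revenue = fixed costs × price ÷ CM = €899,500 × €101.15 ÷ €19.06 = €4,773,579.

€4,773,579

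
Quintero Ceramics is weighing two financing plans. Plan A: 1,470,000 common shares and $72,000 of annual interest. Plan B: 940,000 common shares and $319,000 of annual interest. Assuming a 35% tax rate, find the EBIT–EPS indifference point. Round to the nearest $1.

$757,075

Set EPS_A = EPS_B: (EBIT − $72,000)(1 − 0.35) ÷ 1,470,000 = (EBIT − $319,000)(1 − 0.35) ÷ 940,000.
Cancelling (1 − t) and cross-multiplying: 940,000·(EBIT − 72,000) = 1,470,000·(EBIT − 319,000).
Solving, EBIT = (319,000·1,470,000 − 72,000·940,000) / (1,470,000 − 940,000) = 401,250,000,000 / 530,000 = 757,075.47.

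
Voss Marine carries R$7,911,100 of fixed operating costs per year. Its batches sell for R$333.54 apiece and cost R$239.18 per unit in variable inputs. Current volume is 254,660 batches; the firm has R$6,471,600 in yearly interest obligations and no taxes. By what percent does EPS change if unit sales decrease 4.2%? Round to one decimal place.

Total contribution margin = 254,660 × R$94.36 = R$24,029,717.60.
EBIT = R$24,029,717.60 − R$7,911,100 = R$16,118,617.60.
Interest = R$6,471,600.00, so EBIT − I = R$9,647,017.60.
DCL = total CM / (EBIT − I) = R$24,029,717.60 / R$9,647,017.60 = 2.4909.
EPS therefore changes by 2.4909 × (-4.2%) = -10.5%.

-10.5%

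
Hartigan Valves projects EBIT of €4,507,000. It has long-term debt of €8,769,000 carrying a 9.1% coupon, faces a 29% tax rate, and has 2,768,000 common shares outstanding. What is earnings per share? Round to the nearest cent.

€0.95

Pre-tax income = €4,507,000 − €797,979.00 = €3,709,021.00.
After tax at 29%: net income = €3,709,021.00 × 0.71 = €2,633,404.91.
EPS = €2,633,404.91 ÷ 2,768,000 = €0.95.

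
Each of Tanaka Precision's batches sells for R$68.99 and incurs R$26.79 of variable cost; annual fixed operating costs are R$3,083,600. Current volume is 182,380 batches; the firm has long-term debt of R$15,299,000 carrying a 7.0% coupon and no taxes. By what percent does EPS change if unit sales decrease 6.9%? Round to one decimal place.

-15.0%

Contribution at this volume is 182,380 × R$42.20 = R$7,696,436.00.
Operating income = contribution − fixed costs = R$7,696,436.00 − R$3,083,600 = R$4,612,836.00.
Interest = R$1,070,930.00, so EBIT − I = R$3,541,906.00.
Degree of combined leverage = contribution ÷ (EBIT − I) = R$7,696,436.00 ÷ R$3,541,906.00 = 2.1730.
EPS therefore changes by 2.1730 × (-6.9%) = -15.0%.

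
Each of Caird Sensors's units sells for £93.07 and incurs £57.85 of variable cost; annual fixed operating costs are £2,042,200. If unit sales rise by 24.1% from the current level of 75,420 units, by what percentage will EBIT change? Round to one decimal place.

+104.2%

Contribution at this volume is 75,420 × £35.22 = £2,656,292.40.
Subtracting fixed costs: EBIT = £2,656,292.40 − £2,042,200 = £614,092.40.
Degree of operating leverage = £2,656,292.40 / £614,092.40 = 4.3256.
Operating income changes by 4.3256 × +24.1% = +104.2%.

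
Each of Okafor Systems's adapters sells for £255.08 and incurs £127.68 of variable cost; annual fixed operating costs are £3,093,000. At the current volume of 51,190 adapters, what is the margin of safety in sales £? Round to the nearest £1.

Unit CM = price − variable cost = £255.08 − £127.68 = £127.40. Break-even units = £3,093,000 ÷ £127.40 = 24,277.86; break-even revenue = 24,277.86 × £255.08 = £6,192,797.80.
Actual sales revenue = 51,190 × £255.08 = £13,057,545.20.
Margin of safety = £13,057,545.20 − £6,192,797.80 = £6,864,747.

£6,864,747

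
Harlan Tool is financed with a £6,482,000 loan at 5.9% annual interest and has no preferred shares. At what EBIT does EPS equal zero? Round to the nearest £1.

£382,438

Annual interest = 5.9% × £6,482,000 = £382,438.00.
With no preferred dividends, EPS = 0 when EBIT exactly covers interest, so the financial break-even EBIT is £382,438.00.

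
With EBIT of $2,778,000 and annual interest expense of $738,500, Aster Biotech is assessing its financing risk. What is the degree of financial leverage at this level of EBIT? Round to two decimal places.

Interest = $738,500.00.
Degree of financial leverage = EBIT / (EBIT − interest) = $2,778,000 / $2,039,500.00 = 1.3621.

1.36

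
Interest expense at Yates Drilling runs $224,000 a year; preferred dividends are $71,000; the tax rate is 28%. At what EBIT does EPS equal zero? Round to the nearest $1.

$322,611

Grossing the preferred dividend up to pre-tax terms: $71,000 / (1 − 0.28) = $98,611.11.
Financial break-even EBIT = interest + D_p ÷ (1 − t) = $224,000 + $98,611.11 = $322,611.11.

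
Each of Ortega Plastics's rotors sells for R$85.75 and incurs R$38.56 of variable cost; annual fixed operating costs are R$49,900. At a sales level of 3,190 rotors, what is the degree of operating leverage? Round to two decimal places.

Contribution at this volume is 3,190 × R$47.19 = R$150,536.10.
Subtracting fixed costs: EBIT = R$150,536.10 − R$49,900 = R$100,636.10.
So DOL = total CM / EBIT = R$150,536.10 / R$100,636.10 = 1.4958.

1.50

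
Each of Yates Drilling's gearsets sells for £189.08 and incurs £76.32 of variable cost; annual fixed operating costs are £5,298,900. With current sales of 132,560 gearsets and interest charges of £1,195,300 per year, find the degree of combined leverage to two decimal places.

Total contribution margin = 132,560 × £112.76 = £14,947,465.60.
Subtracting fixed costs: EBIT = £14,947,465.60 − £5,298,900 = £9,648,565.60. Interest = £1,195,300.00, so EBIT − I = £8,453,265.60.
Degree of total leverage = total CM / (EBIT − interest) = £14,947,465.60 / £8,453,265.60 = 1.7682.

1.77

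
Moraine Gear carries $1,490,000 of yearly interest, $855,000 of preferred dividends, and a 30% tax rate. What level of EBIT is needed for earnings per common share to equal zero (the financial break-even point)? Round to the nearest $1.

$2,711,429

Preferred dividends are paid after tax, so their pre-tax equivalent is $855,000 ÷ (1 − 0.30) = $1,221,428.57.
EPS = 0 when EBIT covers interest plus the pre-tax preferred burden: $1,490,000 + $1,221,428.57 = $2,711,428.57.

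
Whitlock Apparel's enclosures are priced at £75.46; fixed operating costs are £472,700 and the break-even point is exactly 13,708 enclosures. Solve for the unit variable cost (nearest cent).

At break-even, FC = Q × (P − VC), so P − VC = £472,700 ÷ 13,708 = £34.4835.
Variable cost per unit = £75.46 − £34.4835 = £40.98.

£40.98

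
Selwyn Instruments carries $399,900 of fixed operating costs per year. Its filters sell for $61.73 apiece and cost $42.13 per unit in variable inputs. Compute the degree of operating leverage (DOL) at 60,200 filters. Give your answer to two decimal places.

Total contribution margin = 60,200 × $19.60 = $1,179,920.00.
Operating income = contribution − fixed costs = $1,179,920.00 − $399,900 = $780,020.00.
DOL = contribution ÷ EBIT = $1,179,920.00 ÷ $780,020.00 = 1.5127.

1.51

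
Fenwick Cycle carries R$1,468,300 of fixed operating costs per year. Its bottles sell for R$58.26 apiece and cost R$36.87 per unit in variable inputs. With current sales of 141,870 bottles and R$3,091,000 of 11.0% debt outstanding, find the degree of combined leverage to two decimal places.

2.47

Contribution at this volume is 141,870 × R$21.39 = R$3,034,599.30.
Subtracting fixed costs: EBIT = R$3,034,599.30 − R$1,468,300 = R$1,566,299.30. Interest = R$340,010.00, so EBIT − I = R$1,226,289.30.
Degree of total leverage = total CM / (EBIT − interest) = R$3,034,599.30 / R$1,226,289.30 = 2.4746.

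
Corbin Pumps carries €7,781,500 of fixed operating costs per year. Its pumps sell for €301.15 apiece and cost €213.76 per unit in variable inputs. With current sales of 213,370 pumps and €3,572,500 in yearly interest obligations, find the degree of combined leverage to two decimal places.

2.56

Contribution at this volume is 213,370 × €87.39 = €18,646,404.30.
Operating income = contribution − fixed costs = €18,646,404.30 − €7,781,500 = €10,864,904.30. Interest = €3,572,500.00.
DOL = €18,646,404.30 ÷ €10,864,904.30 = 1.7162; DFL = €10,864,904.30 ÷ €7,292,404.30 = 1.4899.
DCL = DOL × DFL = 1.7162 × 1.4899 = 2.5570.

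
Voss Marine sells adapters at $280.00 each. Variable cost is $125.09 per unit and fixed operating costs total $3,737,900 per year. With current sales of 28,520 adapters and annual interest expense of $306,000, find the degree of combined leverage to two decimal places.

11.81

At 28,520 units, contribution = 28,520 × $154.91 = $4,418,033.20.
EBIT = $4,418,033.20 − $3,737,900 = $680,133.20. Interest = $306,000.00.
DOL = $4,418,033.20 ÷ $680,133.20 = 6.4958; DFL = $680,133.20 ÷ $374,133.20 = 1.8179.
Combined leverage = 6.4958 × 1.8179 = 11.8087.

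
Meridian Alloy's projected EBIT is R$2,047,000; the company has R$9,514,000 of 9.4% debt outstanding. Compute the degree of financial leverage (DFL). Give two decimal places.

Interest = R$894,316.00.
Degree of financial leverage = EBIT / (EBIT − interest) = R$2,047,000 / R$1,152,684.00 = 1.7759.

1.78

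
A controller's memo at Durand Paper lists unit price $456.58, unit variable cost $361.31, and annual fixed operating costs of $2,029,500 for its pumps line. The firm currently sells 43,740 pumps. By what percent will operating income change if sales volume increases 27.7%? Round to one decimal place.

At 43,740 units, contribution = 43,740 × $95.27 = $4,167,109.80.
Subtracting fixed costs: EBIT = $4,167,109.80 − $2,029,500 = $2,137,609.80.
DOL = contribution ÷ EBIT = $4,167,109.80 ÷ $2,137,609.80 = 1.9494.
So EBIT moves 1.9494 × (+27.7%) = +54.0%.

+54.0%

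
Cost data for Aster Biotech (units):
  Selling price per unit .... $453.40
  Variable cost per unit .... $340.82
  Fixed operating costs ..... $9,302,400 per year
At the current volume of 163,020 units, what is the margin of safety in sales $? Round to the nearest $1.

$36,449,170

Unit CM = price − variable cost = $453.40 − $340.82 = $112.58. Break-even units = $9,302,400 ÷ $112.58 = 82,629.24; break-even revenue = 82,629.24 × $453.40 = $37,464,098.06.
Actual sales revenue = 163,020 × $453.40 = $73,913,268.00.
Margin of safety = $73,913,268.00 − $37,464,098.06 = $36,449,170.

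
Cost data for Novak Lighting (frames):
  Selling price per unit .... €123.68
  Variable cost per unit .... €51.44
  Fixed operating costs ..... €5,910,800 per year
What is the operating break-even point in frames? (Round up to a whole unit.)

Contribution margin per unit = €123.68 − €51.44 = €72.24.
Units to break even: €5,910,800 ÷ €72.24 = 81,821.71, rounded up to 81,822.

81,822 frames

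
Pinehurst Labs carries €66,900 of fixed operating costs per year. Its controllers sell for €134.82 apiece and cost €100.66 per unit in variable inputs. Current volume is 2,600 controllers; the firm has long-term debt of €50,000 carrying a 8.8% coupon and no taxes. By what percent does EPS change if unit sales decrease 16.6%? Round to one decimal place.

-84.2%

At 2,600 units, contribution = 2,600 × €34.16 = €88,816.00.
EBIT = €88,816.00 − €66,900 = €21,916.00.
Interest = €4,400.00, so EBIT − I = €17,516.00.
DCL = total CM / (EBIT − I) = €88,816.00 / €17,516.00 = 5.0706.
%ΔEPS = DCL × %ΔSales = 5.0706 × -16.6% = -84.2%.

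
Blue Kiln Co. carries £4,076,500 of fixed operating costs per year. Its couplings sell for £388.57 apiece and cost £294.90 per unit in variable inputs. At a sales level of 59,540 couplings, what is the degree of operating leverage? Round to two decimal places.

3.72

Total contribution margin = 59,540 × £93.67 = £5,577,111.80.
Subtracting fixed costs: EBIT = £5,577,111.80 − £4,076,500 = £1,500,611.80.
So DOL = total CM / EBIT = £5,577,111.80 / £1,500,611.80 = 3.7166.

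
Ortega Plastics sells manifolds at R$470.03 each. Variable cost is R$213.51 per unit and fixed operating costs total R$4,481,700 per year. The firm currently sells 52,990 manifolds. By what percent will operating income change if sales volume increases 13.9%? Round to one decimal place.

At 52,990 units, contribution = 52,990 × R$256.52 = R$13,592,994.80.
EBIT = R$13,592,994.80 − R$4,481,700 = R$9,111,294.80.
Degree of operating leverage = R$13,592,994.80 / R$9,111,294.80 = 1.4919.
%ΔEBIT = DOL × %ΔSales = 1.4919 × +13.9% = +20.7%.

+20.7%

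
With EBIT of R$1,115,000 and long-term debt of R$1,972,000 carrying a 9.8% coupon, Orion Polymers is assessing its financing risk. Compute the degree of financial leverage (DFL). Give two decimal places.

1.21

Annual interest charges come to R$193,256.00.
Degree of financial leverage = EBIT / (EBIT − interest) = R$1,115,000 / R$921,744.00 = 1.2097.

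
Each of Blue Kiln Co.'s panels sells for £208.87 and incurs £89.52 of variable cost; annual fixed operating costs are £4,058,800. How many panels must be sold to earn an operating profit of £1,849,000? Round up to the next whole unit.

Unit CM = price − variable cost = £208.87 − £89.52 = £119.35.
Required volume = (fixed costs + target profit) ÷ CM = (£4,058,800 + £1,849,000) ÷ £119.35 = 49,499.79, so 49,500 panels.

49,500 panels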